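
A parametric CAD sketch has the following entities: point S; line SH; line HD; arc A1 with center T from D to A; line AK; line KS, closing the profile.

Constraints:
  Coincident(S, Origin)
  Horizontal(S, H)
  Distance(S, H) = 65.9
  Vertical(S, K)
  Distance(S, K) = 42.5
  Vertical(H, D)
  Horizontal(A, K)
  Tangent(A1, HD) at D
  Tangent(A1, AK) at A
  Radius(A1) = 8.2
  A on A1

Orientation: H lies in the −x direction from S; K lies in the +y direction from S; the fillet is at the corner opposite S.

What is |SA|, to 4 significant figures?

71.66

The virtual corner opposite S is at (-65.90, 42.50). Tangency of A1 to HD means the radius TD is perpendicular to HD and tangency of A1 to AK means the radius TA is perpendicular to AK, with radius 8.2, so the center T sits 8.2 in from both sides at T = (-57.70, 34.30). That places the tangent points at D = (-65.90, 34.30) on HD and A = (-57.70, 42.50) on AK. Then |SA| = |A − S| = 71.66.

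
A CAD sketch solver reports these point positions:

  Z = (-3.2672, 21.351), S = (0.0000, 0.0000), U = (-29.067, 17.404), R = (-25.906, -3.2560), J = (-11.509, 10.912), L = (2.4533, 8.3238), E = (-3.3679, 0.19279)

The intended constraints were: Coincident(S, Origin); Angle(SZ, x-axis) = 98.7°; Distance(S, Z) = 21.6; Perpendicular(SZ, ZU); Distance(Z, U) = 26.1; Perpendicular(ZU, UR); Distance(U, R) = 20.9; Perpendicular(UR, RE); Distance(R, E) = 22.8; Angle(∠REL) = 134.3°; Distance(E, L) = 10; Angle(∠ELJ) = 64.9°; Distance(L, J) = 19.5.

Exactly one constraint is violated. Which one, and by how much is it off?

Distance(L, J) = 19.5 — off by 5.30.

S = (0.00, 0.00) ✓; SZ at 98.70° ✓; |SZ| = 21.60 ✓; ∠(SZ, ZU) = 90.00° ✓; |ZU| = 26.10 ✓; ∠(ZU, UR) = 90.00° ✓; |UR| = 20.90 ✓; ∠(UR, RE) = 90.00° ✓; |RE| = 22.80 ✓; ∠REL = 134.3° ✓; |EL| = 10.00 ✓; ∠ELJ = 64.90° ✓; |LJ| = 14.20 ✗.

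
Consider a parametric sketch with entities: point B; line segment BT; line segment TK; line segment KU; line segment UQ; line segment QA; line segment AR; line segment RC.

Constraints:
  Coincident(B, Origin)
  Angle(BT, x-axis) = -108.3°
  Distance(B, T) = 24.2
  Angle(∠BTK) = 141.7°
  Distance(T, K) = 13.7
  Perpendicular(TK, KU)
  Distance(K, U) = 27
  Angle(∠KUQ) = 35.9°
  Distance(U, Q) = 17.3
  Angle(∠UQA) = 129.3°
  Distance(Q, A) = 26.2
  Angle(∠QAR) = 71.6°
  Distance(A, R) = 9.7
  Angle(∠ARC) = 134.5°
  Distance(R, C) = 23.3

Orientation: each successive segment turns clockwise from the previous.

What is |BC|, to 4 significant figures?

41.93

∠QAR = 71.6° gives AR at -179.8° from the x-axis; with |AR| = 9.7, R = (-19.06, -38.96). ∠ARC = 134.5° gives RC at 134.7° from the x-axis; with |RC| = 23.3, C = (-35.45, -22.40). Then |BC| = |C − B| = 41.93.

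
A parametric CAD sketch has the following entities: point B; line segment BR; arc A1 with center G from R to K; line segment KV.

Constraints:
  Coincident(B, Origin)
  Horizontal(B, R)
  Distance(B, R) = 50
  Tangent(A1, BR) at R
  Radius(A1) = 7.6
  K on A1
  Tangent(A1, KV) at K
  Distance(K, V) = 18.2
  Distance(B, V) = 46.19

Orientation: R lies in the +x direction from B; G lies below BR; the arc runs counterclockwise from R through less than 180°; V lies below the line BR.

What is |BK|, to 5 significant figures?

42.977

Checks: |GK| = 7.600 ✓; ∠(GK, KV) = 90.00° ✓; |KV| = 18.20 ✓; |BV| = 46.19 ✓.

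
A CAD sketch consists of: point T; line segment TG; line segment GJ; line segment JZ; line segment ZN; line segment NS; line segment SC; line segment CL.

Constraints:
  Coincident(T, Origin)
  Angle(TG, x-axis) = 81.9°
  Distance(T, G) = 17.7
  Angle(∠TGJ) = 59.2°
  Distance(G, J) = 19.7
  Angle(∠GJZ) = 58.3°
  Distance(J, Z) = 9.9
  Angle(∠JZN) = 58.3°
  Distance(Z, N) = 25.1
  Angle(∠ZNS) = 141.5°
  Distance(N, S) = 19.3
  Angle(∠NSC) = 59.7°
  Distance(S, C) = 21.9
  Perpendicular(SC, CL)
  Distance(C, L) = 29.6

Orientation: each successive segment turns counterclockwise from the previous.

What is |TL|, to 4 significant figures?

12.71

T is at the origin; TG runs at 81.9° with length 17.7, so G = (2.494, 17.52). ∠TGJ = 59.2° gives GJ at -157.3° from the x-axis; with |GJ| = 19.7, J = (-15.68, 9.921). ∠GJZ = 58.3° gives JZ at -35.60° from the x-axis; with |JZ| = 9.9, Z = (-7.630, 4.158). ∠JZN = 58.3° gives ZN at 86.10° from the x-axis; with |ZN| = 25.1, N = (-5.923, 29.20). ∠ZNS = 141.5° gives NS at 124.6° from the x-axis; with |NS| = 19.3, S = (-16.88, 45.09). ∠NSC = 59.7° gives SC at -115.1° from the x-axis; with |SC| = 21.9, C = (-26.17, 25.25). SC is perpendicular to CL, so CL runs at -25.10°; with |CL| = 29.6, L = (0.6323, 12.70). Then |TL| = |L − T| = 12.71.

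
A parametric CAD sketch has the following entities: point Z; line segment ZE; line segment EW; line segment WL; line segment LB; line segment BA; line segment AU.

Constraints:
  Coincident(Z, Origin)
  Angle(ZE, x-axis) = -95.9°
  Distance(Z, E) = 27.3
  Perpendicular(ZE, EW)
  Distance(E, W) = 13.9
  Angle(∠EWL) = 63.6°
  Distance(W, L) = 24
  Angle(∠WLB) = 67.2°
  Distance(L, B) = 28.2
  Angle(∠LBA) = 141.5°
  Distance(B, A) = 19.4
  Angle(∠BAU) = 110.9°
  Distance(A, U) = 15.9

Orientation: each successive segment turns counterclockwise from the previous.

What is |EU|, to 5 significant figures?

25.535

Z is at the origin; ZE runs at -95.9° with length 27.3, so E = (-2.8062, -27.155). The perpendicularity gives EW at right angles to ZE, so EW runs at -5.9000°; with |EW| = 13.9, W = (11.020, -28.584). ∠EWL = 63.6° gives WL at 110.50° from the x-axis; with |WL| = 24.0, L = (2.6152, -6.1041). ∠WLB = 67.2° gives LB at -136.70° from the x-axis; with |LB| = 28.2, B = (-17.908, -25.444). ∠LBA = 141.5° gives BA at -98.200° from the x-axis; with |BA| = 19.4, A = (-20.675, -44.646). ∠BAU = 110.9° gives AU at -29.100° from the x-axis; with |AU| = 15.9, U = (-6.7821, -52.379). Then |EU| = |U − E| = 25.535.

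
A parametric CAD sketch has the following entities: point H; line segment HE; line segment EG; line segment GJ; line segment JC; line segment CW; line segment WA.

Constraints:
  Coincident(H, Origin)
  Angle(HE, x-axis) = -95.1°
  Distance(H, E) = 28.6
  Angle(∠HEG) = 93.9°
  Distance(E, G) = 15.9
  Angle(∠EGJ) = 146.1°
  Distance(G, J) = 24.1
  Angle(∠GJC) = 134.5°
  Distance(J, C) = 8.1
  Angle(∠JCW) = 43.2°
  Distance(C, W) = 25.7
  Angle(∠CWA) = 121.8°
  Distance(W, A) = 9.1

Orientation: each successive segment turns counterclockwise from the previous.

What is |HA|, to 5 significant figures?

36.841

∠JCW = 43.2° gives CW at -152.80° from the x-axis; with |CW| = 25.7, W = (14.881, -24.944). ∠CWA = 121.8° gives WA at -94.600° from the x-axis; with |WA| = 9.1, A = (14.151, -34.015). Then |HA| = |A − H| = 36.841.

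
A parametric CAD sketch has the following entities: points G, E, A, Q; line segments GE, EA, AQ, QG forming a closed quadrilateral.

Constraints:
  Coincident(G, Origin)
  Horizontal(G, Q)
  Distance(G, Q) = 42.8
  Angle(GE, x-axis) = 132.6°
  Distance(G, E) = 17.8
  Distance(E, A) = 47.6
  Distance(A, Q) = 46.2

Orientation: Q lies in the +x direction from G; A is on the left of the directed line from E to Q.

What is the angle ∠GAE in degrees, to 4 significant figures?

20.97°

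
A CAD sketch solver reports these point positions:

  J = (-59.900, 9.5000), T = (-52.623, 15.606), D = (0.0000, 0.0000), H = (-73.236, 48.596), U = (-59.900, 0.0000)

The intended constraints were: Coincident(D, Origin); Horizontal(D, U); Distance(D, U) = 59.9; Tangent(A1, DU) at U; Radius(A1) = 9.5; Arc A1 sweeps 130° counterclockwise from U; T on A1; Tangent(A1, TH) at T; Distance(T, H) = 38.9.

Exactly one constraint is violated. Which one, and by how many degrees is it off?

Tangent(A1, TH) at T — off by 8.00°.

D = (0.00, 0.00) ✓; D.y = 0.00, U.y = 0.00 ✓; |DU| = 59.90 ✓; ∠(JU, UD) = 90.00° ✓; |JU| = 9.500 ✓; bearing(J→T) − bearing(J→U) = 130.0° ✓; |JT| = 9.499 ✓; ∠(JT, TH) = 98.00° ✗; |TH| = 38.90 ✓.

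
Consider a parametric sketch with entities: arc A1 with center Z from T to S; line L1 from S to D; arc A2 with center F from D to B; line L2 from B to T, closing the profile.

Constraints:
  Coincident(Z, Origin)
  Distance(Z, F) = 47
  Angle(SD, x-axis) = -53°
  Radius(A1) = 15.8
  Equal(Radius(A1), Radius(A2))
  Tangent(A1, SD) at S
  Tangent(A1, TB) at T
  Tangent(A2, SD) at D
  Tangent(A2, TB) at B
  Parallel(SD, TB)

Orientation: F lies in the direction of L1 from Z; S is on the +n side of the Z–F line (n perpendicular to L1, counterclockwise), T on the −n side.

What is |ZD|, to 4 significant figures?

49.58

The slot axis is L1's direction at -53.0°, so u = (cos -53.0°, sin -53.0°) = (0.6018, -0.7986) and n = (−sin -53.0°, cos -53.0°) = (0.7986, 0.6018). Z is at the origin and F lies 47.0 along u from Z, so F = 47.0·u = (28.29, -37.54). Tangency of A1 to both parallel lines with radius 15.8 puts S and T at Z ± 15.8·n: S = (12.62, 9.509), T = (-12.62, -9.509). Equal radii place D and B the same way about F: D = F + 15.8·n = (40.90, -28.03), B = F − 15.8·n = (15.67, -47.04). Then |ZD| = |D − Z| = 49.58.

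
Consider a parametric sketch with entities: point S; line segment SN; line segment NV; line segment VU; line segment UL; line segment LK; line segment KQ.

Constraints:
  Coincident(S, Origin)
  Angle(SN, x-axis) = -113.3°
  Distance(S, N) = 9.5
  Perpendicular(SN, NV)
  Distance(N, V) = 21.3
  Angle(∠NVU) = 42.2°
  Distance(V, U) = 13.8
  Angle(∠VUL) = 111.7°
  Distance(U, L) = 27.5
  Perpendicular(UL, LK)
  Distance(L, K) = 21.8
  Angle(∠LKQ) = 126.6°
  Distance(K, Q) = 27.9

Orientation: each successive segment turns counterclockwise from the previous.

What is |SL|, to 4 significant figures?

18.37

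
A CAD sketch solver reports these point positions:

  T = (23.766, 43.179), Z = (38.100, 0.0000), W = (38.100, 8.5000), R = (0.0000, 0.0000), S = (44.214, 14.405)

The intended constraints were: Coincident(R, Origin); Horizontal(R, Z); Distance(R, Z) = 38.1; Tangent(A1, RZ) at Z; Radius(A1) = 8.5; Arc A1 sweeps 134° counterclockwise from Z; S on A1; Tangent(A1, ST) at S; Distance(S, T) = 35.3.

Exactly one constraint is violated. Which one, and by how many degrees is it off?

Tangent(A1, ST) at S — off by 8.60°.

R = (0.00, 0.00) ✓; R.y = 0.00, Z.y = 0.00 ✓; |RZ| = 38.10 ✓; ∠(WZ, ZR) = 90.00° ✓; |WZ| = 8.500 ✓; bearing(W→S) − bearing(W→Z) = 134.0° ✓; |WS| = 8.500 ✓; ∠(WS, ST) = 98.60° ✗; |ST| = 35.30 ✓.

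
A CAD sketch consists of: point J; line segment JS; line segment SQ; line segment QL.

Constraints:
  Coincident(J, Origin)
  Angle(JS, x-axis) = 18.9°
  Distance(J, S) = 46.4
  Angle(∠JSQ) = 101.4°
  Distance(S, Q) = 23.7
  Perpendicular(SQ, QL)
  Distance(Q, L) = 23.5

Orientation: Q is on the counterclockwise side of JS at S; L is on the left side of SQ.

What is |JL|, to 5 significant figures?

39.545

∠JSQ = 101.4°, so SQ runs at 18.9° + (180° − 101.4°) = 97.500° from the x-axis; with |SQ| = 23.7, Q = S + 23.7·(cos 97.500°, sin 97.500°) = (40.805, 38.527). SQ ⟂ QL; with |QL| = 23.5 on the left of SQ, L = Q + 23.5·(-0.99144, -0.13053) = (17.506, 35.460). Then |JL| = |L − J| = 39.545.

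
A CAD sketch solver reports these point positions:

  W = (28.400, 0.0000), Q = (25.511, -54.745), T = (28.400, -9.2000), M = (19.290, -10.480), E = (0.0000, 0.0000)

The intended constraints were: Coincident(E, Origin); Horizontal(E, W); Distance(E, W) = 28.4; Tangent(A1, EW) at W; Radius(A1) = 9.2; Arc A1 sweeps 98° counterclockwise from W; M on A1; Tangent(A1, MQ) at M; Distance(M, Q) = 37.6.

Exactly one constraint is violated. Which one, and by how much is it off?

Distance(M, Q) = 37.6 — off by 7.10.

E = (0.00, 0.00) ✓; E.y = 0.00, W.y = 0.00 ✓; |EW| = 28.40 ✓; ∠(TW, WE) = 90.00° ✓; |TW| = 9.200 ✓; bearing(T→M) − bearing(T→W) = 98.00° ✓; |TM| = 9.199 ✓; ∠(TM, MQ) = 90.00° ✓; |MQ| = 44.70 ✗.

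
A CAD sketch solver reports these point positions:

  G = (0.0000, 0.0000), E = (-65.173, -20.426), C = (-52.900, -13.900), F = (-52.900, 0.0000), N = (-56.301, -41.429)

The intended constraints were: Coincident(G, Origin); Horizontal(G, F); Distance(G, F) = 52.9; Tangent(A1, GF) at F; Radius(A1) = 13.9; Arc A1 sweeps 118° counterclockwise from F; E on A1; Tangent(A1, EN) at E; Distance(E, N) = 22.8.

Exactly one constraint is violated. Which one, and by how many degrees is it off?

Tangent(A1, EN) at E — off by 5.10°.

G = (0.00, 0.00) ✓; G.y = 0.00, F.y = 0.00 ✓; |GF| = 52.90 ✓; ∠(CF, FG) = 90.00° ✓; |CF| = 13.90 ✓; bearing(C→E) − bearing(C→F) = 118.0° ✓; |CE| = 13.90 ✓; ∠(CE, EN) = 95.10° ✗; |EN| = 22.80 ✓.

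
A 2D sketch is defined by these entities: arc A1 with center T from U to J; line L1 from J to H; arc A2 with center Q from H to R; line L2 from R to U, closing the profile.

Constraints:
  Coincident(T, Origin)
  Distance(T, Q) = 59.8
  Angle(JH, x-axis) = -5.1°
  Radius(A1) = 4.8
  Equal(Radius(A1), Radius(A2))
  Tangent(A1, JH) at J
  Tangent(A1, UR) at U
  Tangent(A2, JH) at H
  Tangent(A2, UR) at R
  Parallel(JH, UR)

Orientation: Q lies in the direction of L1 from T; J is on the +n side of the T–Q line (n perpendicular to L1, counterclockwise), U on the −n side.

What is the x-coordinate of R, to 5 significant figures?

59.137

The slot axis is L1's direction at -5.1°, so u = (cos -5.1°, sin -5.1°) = (0.99604, -0.088894) and n = (−sin -5.1°, cos -5.1°) = (0.088894, 0.99604). T is at the origin and Q lies 59.8 along u from T, so Q = 59.8·u = (59.563, -5.3159). Tangency of A1 to both parallel lines with radius 4.8 puts J and U at T ± 4.8·n: J = (0.42669, 4.7810), U = (-0.42669, -4.7810). Equal radii place H and R the same way about Q: H = Q + 4.8·n = (59.990, -0.53488), R = Q − 4.8·n = (59.137, -10.097). So R.x = 59.137.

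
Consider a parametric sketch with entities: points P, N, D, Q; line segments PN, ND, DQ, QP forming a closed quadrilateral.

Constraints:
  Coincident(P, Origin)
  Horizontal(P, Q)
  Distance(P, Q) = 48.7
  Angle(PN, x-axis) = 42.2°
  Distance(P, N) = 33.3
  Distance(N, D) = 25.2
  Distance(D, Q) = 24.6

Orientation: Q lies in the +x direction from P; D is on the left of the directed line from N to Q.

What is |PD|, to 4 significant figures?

55.51

P is at the origin; P and Q share the same y with |PQ| = 48.7 and Q in +x, so Q = (48.7, 0). PN runs at 42.2° with |PN| = 33.3, so N = (24.67, 22.37). D is determined by |ND| = 25.2 and |DQ| = 24.6 together: it lies at the intersection of circle(N, 25.2) and circle(Q, 24.6). With |NQ| = 32.83, the foot of the radical line on NQ is 16.87 from N and the perpendicular offset is √(25.2² − 16.87²) = 18.72. Taking the left-of-NQ solution: D = (49.77, 24.58).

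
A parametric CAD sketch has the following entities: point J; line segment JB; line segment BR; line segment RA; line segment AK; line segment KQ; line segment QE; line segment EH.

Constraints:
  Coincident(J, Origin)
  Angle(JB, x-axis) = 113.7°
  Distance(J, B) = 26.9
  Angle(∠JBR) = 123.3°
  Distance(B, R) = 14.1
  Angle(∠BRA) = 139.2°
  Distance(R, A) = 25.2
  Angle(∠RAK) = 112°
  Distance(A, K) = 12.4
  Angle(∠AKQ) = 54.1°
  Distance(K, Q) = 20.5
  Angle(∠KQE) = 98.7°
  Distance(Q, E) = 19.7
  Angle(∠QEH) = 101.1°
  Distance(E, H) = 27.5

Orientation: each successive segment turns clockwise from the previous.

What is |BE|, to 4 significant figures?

31.58

J is at the origin; JB runs at 113.7° with length 26.9, so B = (-10.81, 24.63). ∠JBR = 123.3° gives BR at 57.00° from the x-axis; with |BR| = 14.1, R = (-3.133, 36.46). ∠BRA = 139.2° gives RA at 16.20° from the x-axis; with |RA| = 25.2, A = (21.07, 43.49). ∠RAK = 112.0° gives AK at -51.80° from the x-axis; with |AK| = 12.4, K = (28.73, 33.74). ∠AKQ = 54.1° gives KQ at -177.7° from the x-axis; with |KQ| = 20.5, Q = (8.251, 32.92). ∠KQE = 98.7° gives QE at 101.0° from the x-axis; with |QE| = 19.7, E = (4.492, 52.26). Then |BE| = |E − B| = 31.58.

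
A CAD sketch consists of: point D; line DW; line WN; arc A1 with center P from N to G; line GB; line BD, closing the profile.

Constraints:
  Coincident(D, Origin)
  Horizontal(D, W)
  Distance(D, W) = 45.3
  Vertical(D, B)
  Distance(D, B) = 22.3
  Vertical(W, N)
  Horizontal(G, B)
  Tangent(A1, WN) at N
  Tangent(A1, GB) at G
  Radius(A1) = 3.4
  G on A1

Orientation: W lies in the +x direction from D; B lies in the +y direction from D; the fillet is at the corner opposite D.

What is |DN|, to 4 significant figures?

49.08

D is at the origin; D and W share the same y with |DW| = 45.3 and W on the +x side, so W = (45.30, 0.000). D and B share the same x with |DB| = 22.3 and B on the +y side, so B = (0.000, 22.30). The virtual corner opposite D is at (45.30, 22.30). A1 meets WN tangentially, so PN is at right angles to WN and tangency of A1 to GB means the radius PG is perpendicular to GB, with radius 3.4, so the center P sits 3.4 in from both sides at P = (41.90, 18.90). That places the tangent points at N = (45.30, 18.90) on WN and G = (41.90, 22.30) on GB. Then |DN| = |N − D| = 49.08.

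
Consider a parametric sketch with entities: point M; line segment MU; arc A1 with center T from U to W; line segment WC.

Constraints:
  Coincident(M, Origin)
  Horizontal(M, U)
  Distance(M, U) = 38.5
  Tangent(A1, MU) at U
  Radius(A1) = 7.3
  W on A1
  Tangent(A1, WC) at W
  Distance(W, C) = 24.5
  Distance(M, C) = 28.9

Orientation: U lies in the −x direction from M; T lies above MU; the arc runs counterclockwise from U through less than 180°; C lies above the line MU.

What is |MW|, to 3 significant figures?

32.8

Checks: M = (0.00, 0.00) ✓; |TW| = 7.300 ✓; ∠(TW, WC) = 90.00° ✓; |WC| = 24.50 ✓; |MC| = 28.90 ✓.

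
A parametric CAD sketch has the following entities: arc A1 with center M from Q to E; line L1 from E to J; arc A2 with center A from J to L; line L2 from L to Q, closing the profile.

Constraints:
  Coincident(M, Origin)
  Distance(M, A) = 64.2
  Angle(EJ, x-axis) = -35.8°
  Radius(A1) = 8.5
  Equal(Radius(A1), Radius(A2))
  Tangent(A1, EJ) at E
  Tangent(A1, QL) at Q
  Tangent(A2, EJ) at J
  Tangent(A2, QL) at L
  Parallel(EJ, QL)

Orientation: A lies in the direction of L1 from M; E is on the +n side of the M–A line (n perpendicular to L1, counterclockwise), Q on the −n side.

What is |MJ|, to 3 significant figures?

64.8

The slot axis is L1's direction at -35.8°, so u = (cos -35.8°, sin -35.8°) = (0.811, -0.585) and n = (−sin -35.8°, cos -35.8°) = (0.585, 0.811). M is at the origin and A lies 64.2 along u from M, so A = 64.2·u = (52.1, -37.6). Tangency of A1 to both parallel lines with radius 8.5 puts E and Q at M ± 8.5·n: E = (4.97, 6.89), Q = (-4.97, -6.89). Equal radii place J and L the same way about A: J = A + 8.5·n = (57.0, -30.7), L = A − 8.5·n = (47.1, -44.4). Then |MJ| = |J − M| = 64.8.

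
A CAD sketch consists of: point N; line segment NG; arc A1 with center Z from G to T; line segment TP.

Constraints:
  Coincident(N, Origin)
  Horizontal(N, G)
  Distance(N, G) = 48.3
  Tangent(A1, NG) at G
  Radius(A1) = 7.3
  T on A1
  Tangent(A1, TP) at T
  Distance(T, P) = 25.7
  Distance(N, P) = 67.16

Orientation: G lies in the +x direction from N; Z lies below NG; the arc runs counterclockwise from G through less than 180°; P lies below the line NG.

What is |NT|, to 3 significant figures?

44.4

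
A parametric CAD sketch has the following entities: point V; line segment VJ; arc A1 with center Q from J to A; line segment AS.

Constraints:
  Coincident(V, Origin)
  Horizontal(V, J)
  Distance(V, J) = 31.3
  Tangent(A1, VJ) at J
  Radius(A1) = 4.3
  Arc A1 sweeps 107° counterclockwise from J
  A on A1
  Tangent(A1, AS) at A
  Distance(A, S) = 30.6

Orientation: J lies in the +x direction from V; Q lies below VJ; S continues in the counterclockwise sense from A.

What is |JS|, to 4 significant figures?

35.15

On A1, J sits at bearing 90° from Q; a 107° counterclockwise sweep puts A at bearing 197°, so A = Q + 4.3·(cos 197°, sin 197°) = (27.19, -5.557). Since A1 is tangent to AS there, QA ⟂ AS, so AS runs along (−sin 197°, cos 197°); with |AS| = 30.6, S = (36.13, -34.82). Then |JS| = |S − J| = 35.15.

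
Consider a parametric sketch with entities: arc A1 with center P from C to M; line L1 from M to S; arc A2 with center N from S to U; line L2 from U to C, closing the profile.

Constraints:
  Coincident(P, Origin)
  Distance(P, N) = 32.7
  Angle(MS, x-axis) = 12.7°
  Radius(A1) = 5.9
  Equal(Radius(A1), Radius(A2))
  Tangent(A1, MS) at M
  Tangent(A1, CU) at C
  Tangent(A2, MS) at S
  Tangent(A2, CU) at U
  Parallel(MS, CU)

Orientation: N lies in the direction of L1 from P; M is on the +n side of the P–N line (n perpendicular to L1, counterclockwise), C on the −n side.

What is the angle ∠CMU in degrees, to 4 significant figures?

70.16°

The slot axis is L1's direction at 12.7°, so u = (cos 12.7°, sin 12.7°) = (0.9755, 0.2198) and n = (−sin 12.7°, cos 12.7°) = (-0.2198, 0.9755). P is at the origin and N lies 32.7 along u from P, so N = 32.7·u = (31.90, 7.189). Tangency of A1 to both parallel lines with radius 5.9 puts M and C at P ± 5.9·n: M = (-1.297, 5.756), C = (1.297, -5.756). Equal radii place S and U the same way about N: S = N + 5.9·n = (30.60, 12.94), U = N − 5.9·n = (33.20, 1.433). Then cos ∠CMU = MC·MU / (|MC||MU|), giving 70.16°.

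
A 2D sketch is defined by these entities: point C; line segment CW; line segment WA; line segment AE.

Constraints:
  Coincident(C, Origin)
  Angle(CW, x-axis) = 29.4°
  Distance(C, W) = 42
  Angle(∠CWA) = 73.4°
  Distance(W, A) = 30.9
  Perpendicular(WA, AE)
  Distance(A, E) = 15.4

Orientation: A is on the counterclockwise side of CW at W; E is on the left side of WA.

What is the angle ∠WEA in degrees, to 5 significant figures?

63.509°

∠CWA = 73.4°, so WA runs at 29.4° + (180° − 73.4°) = 136.00° from the x-axis; with |WA| = 30.9, A = W + 30.9·(cos 136.00°, sin 136.00°) = (14.363, 42.083). The perpendicularity gives AE at right angles to WA; with |AE| = 15.4 on the left of WA, E = A + 15.4·(-0.69466, -0.71934) = (3.6656, 31.005). Then cos ∠WEA = EW·EA / (|EW||EA|), giving 63.509°.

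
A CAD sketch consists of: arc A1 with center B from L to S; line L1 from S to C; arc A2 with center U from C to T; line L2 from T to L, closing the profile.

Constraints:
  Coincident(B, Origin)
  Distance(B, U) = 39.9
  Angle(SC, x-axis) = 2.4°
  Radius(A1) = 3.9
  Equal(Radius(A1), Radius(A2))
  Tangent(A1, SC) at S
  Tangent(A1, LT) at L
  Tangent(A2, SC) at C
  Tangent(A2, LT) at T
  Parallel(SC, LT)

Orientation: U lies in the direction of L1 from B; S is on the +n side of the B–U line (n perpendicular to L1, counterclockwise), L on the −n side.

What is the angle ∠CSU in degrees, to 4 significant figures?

5.583°

The slot axis is L1's direction at 2.4°, so u = (cos 2.4°, sin 2.4°) = (0.9991, 0.04188) and n = (−sin 2.4°, cos 2.4°) = (-0.04188, 0.9991). B is at the origin and U lies 39.9 along u from B, so U = 39.9·u = (39.87, 1.671). Tangency of A1 to both parallel lines with radius 3.9 puts S and L at B ± 3.9·n: S = (-0.1633, 3.897), L = (0.1633, -3.897). Equal radii place C and T the same way about U: C = U + 3.9·n = (39.70, 5.567), T = U − 3.9·n = (40.03, -2.226). Then cos ∠CSU = SC·SU / (|SC||SU|), giving 5.583°.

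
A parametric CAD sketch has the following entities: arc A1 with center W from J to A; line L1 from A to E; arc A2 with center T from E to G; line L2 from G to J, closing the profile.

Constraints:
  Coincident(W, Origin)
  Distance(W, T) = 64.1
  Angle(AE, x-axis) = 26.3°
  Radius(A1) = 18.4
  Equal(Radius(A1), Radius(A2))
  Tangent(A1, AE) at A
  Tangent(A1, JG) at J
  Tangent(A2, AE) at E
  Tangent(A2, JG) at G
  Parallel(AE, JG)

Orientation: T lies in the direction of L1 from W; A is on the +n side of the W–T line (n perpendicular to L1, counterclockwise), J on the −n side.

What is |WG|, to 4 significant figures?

66.69

Tangency of A1 to both parallel lines with radius 18.4 puts A and J at W ± 18.4·n: A = (-8.153, 16.50), J = (8.153, -16.50). Equal radii place E and G the same way about T: E = T + 18.4·n = (49.31, 44.90), G = T − 18.4·n = (65.62, 11.91). Then |WG| = |G − W| = 66.69.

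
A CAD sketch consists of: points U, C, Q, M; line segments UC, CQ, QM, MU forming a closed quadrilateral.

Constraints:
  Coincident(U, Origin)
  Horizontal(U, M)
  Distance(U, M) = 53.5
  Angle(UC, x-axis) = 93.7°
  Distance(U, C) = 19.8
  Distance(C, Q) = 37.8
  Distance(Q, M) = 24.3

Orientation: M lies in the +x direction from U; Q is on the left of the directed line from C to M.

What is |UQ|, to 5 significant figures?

40.344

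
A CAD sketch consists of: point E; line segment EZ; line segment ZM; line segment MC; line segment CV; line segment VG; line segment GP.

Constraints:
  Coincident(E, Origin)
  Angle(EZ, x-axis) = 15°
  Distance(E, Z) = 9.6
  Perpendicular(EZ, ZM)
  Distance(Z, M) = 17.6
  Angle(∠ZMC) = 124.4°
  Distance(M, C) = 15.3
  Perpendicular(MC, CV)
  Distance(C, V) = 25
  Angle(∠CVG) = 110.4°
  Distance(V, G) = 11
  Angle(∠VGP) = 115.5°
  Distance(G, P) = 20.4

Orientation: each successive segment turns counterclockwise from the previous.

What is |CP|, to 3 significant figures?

28.9

E is at the origin; EZ runs at 15.0° with length 9.6, so Z = (9.27, 2.48). EZ is perpendicular to ZM, so ZM runs at 105°; with |ZM| = 17.6, M = (4.72, 19.5). ∠ZMC = 124.4° gives MC at 161° from the x-axis; with |MC| = 15.3, C = (-9.71, 24.6). MC ⟂ CV, so CV runs at -109°; with |CV| = 25.0, V = (-18.0, 0.986). ∠CVG = 110.4° gives VG at -39.8° from the x-axis; with |VG| = 11.0, G = (-9.57, -6.05). ∠VGP = 115.5° gives GP at 24.7° from the x-axis; with |GP| = 20.4, P = (8.97, 2.47). Then |CP| = |P − C| = 28.9.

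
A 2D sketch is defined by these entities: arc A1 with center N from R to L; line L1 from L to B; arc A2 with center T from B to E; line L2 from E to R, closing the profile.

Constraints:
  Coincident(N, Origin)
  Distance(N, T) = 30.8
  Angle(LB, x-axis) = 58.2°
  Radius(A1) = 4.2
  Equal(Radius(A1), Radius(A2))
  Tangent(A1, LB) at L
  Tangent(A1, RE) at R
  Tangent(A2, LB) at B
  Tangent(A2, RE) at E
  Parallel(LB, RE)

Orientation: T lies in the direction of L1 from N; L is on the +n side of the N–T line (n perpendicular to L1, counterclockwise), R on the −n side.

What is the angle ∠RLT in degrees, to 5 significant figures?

82.235°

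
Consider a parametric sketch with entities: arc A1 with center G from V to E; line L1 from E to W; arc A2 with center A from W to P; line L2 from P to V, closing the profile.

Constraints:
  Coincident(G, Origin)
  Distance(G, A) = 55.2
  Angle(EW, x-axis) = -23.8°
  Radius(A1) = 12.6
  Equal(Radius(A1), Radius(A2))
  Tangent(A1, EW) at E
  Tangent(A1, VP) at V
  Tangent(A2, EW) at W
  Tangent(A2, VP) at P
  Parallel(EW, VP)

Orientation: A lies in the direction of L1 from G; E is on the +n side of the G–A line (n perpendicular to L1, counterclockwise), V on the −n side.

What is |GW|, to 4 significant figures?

56.62

Tangency of A1 to both parallel lines with radius 12.6 puts E and V at G ± 12.6·n: E = (5.085, 11.53), V = (-5.085, -11.53). Equal radii place W and P the same way about A: W = A + 12.6·n = (55.59, -10.75), P = A − 12.6·n = (45.42, -33.80). Then |GW| = |W − G| = 56.62.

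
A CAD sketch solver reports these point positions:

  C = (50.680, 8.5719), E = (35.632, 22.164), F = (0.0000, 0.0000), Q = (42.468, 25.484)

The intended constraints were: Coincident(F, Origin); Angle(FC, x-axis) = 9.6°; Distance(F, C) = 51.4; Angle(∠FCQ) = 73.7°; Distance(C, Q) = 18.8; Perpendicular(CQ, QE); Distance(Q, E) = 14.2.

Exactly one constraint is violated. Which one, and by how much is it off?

Distance(Q, E) = 14.2 — off by 6.60.

F = (0.00, 0.00) ✓; FC at 9.600° ✓; |FC| = 51.40 ✓; ∠FCQ = 73.70° ✓; |CQ| = 18.80 ✓; ∠(CQ, QE) = 90.00° ✓; |QE| = 7.600 ✗.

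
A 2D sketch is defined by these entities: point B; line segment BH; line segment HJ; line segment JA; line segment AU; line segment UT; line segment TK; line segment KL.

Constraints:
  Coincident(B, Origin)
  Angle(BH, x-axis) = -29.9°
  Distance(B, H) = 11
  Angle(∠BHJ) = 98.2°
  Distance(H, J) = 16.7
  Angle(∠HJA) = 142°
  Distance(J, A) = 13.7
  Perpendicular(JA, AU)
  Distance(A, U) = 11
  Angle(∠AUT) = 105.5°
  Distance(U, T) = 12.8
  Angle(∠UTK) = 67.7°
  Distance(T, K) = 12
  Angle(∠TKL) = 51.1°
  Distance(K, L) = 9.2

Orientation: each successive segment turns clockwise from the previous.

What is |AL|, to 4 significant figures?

10.14

B is at the origin; BH runs at -29.9° with length 11.0, so H = (9.536, -5.483). ∠BHJ = 98.2° gives HJ at -111.7° from the x-axis; with |HJ| = 16.7, J = (3.361, -21.00). ∠HJA = 142.0° gives JA at -149.7° from the x-axis; with |JA| = 13.7, A = (-8.467, -27.91). JA is perpendicular to AU, so AU runs at 120.3°; with |AU| = 11.0, U = (-14.02, -18.41). ∠AUT = 105.5° gives UT at 45.80° from the x-axis; with |UT| = 12.8, T = (-5.094, -9.238). ∠UTK = 67.7° gives TK at -66.50° from the x-axis; with |TK| = 12.0, K = (-0.3085, -20.24). ∠TKL = 51.1° gives KL at 164.6° from the x-axis; with |KL| = 9.2, L = (-9.178, -17.80). Then |AL| = |L − A| = 10.14.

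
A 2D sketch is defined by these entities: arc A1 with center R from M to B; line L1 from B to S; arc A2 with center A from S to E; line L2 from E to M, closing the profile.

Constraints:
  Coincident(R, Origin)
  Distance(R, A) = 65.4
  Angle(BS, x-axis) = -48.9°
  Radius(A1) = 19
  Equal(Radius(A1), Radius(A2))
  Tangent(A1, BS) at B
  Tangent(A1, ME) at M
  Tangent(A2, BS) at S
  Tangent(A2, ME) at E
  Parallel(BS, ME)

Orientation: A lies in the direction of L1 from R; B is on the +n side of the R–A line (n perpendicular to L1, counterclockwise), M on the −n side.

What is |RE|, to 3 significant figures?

68.1

Tangency of A1 to both parallel lines with radius 19.0 puts B and M at R ± 19.0·n: B = (14.3, 12.5), M = (-14.3, -12.5). Equal radii place S and E the same way about A: S = A + 19.0·n = (57.3, -36.8), E = A − 19.0·n = (28.7, -61.8). Then |RE| = |E − R| = 68.1.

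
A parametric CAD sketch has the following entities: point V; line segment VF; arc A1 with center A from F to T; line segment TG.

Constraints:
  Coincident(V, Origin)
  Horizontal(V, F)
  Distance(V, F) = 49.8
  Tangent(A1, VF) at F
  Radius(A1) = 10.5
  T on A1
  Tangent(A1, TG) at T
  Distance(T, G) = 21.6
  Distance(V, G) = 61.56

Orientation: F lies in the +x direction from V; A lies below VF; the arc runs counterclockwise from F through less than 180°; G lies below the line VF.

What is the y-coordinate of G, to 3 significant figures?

-34.5

Checks: ∠(AF, FV) = 90.00° ✓; |AT| = 10.50 ✓; ∠(AT, TG) = 90.00° ✓; |TG| = 21.60 ✓; |VG| = 61.56 ✓.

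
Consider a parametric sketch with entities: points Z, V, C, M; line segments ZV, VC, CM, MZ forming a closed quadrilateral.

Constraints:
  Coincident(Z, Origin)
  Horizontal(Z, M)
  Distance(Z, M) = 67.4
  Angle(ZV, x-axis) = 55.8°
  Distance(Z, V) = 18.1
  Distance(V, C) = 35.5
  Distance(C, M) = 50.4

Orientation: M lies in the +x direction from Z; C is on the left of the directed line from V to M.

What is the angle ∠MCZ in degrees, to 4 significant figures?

81.00°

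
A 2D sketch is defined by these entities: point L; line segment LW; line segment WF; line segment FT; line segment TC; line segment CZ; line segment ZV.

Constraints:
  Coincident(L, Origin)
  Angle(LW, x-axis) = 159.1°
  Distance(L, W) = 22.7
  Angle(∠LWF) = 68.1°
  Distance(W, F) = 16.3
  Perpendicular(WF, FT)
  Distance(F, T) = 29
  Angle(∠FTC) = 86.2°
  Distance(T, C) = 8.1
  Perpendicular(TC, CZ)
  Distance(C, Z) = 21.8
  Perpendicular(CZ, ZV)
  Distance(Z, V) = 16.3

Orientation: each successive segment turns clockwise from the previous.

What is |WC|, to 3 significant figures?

29.6

L is at the origin; LW runs at 159.1° with length 22.7, so W = (-21.2, 8.10). ∠LWF = 68.1° gives WF at 47.2° from the x-axis; with |WF| = 16.3, F = (-10.1, 20.1). WF ⟂ FT, so FT runs at -42.8°; with |FT| = 29.0, T = (11.1, 0.354). ∠FTC = 86.2° gives TC at -137° from the x-axis; with |TC| = 8.1, C = (5.26, -5.21). Then |WC| = |C − W| = 29.6.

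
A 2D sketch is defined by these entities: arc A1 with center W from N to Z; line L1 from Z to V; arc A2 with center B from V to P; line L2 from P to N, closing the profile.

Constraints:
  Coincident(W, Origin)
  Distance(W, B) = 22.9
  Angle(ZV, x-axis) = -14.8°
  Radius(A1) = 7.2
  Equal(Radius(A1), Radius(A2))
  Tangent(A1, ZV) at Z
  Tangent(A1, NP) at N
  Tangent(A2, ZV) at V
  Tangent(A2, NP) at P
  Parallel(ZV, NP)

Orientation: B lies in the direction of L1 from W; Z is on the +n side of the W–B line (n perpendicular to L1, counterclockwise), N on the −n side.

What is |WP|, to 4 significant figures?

24.01

The slot axis is L1's direction at -14.8°, so u = (cos -14.8°, sin -14.8°) = (0.9668, -0.2554) and n = (−sin -14.8°, cos -14.8°) = (0.2554, 0.9668). W is at the origin and B lies 22.9 along u from W, so B = 22.9·u = (22.14, -5.850). Tangency of A1 to both parallel lines with radius 7.2 puts Z and N at W ± 7.2·n: Z = (1.839, 6.961), N = (-1.839, -6.961). Equal radii place V and P the same way about B: V = B + 7.2·n = (23.98, 1.111), P = B − 7.2·n = (20.30, -12.81). Then |WP| = |P − W| = 24.01.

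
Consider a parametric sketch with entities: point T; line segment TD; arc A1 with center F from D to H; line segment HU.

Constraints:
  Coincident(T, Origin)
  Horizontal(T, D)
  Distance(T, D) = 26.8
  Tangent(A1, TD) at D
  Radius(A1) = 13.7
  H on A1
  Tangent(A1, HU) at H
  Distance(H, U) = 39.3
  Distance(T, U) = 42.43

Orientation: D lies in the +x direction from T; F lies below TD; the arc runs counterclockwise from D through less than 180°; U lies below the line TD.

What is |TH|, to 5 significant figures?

16.399

T is at the origin; T and D share the same y with |TD| = 26.8 and D on the +x side, so D = (26.800, 0.0000). Since A1 is tangent to TD there, FD ⟂ TD, so F = D + (0, -13.7) = (26.800, -13.700). Since FH ⟂ HU (tangency), |FU| = √(13.7² + 39.3²) = 41.619 regardless of where H sits on A1. So U lies on both circle(T, 42.43) and circle(F, 41.619); the below-TD intersection is U = (-3.4457, -42.290). H is the foot of the tangent from U: H = (14.636, -7.3967).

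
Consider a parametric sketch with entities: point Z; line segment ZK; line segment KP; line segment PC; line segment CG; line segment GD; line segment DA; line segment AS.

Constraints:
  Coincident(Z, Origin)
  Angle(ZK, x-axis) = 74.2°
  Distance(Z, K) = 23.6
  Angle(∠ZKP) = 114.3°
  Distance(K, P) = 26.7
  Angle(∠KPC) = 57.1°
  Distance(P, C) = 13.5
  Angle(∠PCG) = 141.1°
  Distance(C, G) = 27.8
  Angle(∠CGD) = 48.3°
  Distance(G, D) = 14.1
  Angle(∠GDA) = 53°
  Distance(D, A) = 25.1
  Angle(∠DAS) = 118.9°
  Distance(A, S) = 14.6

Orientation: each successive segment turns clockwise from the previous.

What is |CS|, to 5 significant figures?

34.066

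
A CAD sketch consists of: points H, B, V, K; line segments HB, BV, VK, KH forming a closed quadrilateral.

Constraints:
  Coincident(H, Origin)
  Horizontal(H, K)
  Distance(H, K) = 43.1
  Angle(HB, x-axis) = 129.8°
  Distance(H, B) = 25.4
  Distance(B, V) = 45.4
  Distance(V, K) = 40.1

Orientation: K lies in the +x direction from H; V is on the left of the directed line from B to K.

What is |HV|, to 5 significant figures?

44.575

Checks: |BV| = 45.40 ✓; |VK| = 40.10 ✓.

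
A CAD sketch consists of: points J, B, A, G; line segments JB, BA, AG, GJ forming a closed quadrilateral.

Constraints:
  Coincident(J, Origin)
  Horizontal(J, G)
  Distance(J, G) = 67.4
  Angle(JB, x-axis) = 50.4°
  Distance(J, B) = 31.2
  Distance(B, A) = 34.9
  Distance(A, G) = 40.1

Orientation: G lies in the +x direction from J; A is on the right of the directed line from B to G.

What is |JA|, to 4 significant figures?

30.14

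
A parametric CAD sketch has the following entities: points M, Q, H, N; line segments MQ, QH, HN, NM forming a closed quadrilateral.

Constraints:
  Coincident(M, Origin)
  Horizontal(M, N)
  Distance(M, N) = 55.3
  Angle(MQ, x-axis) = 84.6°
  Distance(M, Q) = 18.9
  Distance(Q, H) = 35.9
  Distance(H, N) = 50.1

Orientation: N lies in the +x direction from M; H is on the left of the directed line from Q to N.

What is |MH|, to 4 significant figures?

51.31

Checks: M.y = 0.00, N.y = 0.00 ✓; |QH| = 35.90 ✓; |HN| = 50.10 ✓.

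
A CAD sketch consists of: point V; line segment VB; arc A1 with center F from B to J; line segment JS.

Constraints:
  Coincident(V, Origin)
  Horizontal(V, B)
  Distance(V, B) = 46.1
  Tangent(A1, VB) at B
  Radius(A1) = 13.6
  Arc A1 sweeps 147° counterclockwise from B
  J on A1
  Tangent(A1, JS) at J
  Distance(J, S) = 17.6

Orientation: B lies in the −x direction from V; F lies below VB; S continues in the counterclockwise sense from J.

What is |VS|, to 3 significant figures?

51.9

V is at the origin; V and B share the same y with |VB| = 46.1 and B on the −x side, so B = (-46.1, 0.00). Tangency of A1 to VB means the radius FB is perpendicular to VB, so F = B + (0, -13.6) = (-46.1, -13.6). On A1, B sits at bearing 90° from F; a 147° counterclockwise sweep puts J at bearing 237°, so J = F + 13.6·(cos 237°, sin 237°) = (-53.5, -25.0). Tangency of A1 to JS means the radius FJ is perpendicular to JS, so JS runs along (−sin 237°, cos 237°); with |JS| = 17.6, S = (-38.7, -34.6). Then |VS| = |S − V| = 51.9.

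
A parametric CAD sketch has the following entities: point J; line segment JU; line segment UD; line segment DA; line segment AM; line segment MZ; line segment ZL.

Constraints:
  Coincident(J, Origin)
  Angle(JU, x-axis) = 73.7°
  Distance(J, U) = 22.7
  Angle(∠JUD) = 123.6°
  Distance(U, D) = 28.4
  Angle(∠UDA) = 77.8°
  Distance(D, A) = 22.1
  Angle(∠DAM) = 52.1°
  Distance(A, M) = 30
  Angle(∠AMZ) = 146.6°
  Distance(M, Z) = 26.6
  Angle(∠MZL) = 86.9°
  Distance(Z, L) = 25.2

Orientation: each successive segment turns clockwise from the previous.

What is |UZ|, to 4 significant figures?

27.88

J is at the origin; JU runs at 73.7° with length 22.7, so U = (6.371, 21.79). ∠JUD = 123.6° gives UD at 17.30° from the x-axis; with |UD| = 28.4, D = (33.49, 30.23). ∠UDA = 77.8° gives DA at -84.90° from the x-axis; with |DA| = 22.1, A = (35.45, 8.221). ∠DAM = 52.1° gives AM at 147.2° from the x-axis; with |AM| = 30.0, M = (10.23, 24.47). ∠AMZ = 146.6° gives MZ at 113.8° from the x-axis; with |MZ| = 26.6, Z = (-0.5004, 48.81). Then |UZ| = |Z − U| = 27.88.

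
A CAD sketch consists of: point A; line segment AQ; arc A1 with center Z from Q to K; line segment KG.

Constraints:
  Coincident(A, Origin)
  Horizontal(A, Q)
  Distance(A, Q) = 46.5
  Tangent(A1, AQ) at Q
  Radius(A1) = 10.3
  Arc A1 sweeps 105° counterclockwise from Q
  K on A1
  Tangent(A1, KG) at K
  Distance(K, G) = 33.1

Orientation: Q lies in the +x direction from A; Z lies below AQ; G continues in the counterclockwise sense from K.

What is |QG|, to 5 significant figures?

44.959

On A1, Q sits at bearing 90° from Z; a 105° counterclockwise sweep puts K at bearing 195°, so K = Z + 10.3·(cos 195°, sin 195°) = (36.551, -12.966). Since A1 is tangent to KG there, ZK ⟂ KG, so KG runs along (−sin 195°, cos 195°); with |KG| = 33.1, G = (45.118, -44.938). Then |QG| = |G − Q| = 44.959.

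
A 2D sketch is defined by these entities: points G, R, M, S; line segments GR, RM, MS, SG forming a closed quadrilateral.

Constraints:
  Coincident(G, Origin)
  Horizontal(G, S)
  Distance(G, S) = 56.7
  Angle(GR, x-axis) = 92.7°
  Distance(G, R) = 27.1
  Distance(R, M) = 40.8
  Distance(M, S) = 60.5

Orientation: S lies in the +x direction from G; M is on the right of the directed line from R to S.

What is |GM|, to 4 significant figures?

13.90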